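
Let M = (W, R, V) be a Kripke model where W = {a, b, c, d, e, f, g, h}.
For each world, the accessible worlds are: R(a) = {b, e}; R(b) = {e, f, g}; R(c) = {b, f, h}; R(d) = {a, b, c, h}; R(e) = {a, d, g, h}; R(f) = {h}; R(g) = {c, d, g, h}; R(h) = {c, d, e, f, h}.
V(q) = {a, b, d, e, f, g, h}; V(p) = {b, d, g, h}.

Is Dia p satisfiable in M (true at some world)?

Let φ = Dia p. Evaluate φ at each world:
  a (successors {b, e}): φ is true.
  b (successors {e, f, g}): φ is true.
  c (successors {b, f, h}): φ is true.
  d (successors {a, b, c, h}): φ is true.
  e (successors {a, d, g, h}): φ is true.
  f (successors {h}): φ is true.
  g (successors {c, d, g, h}): φ is true.
  h (successors {c, d, e, f, h}): φ is true.
Detail at a (witness):
  At a: Dia p requires p at some successor in {b, e}.
    p holds at b, so Dia p is true at a.

Yes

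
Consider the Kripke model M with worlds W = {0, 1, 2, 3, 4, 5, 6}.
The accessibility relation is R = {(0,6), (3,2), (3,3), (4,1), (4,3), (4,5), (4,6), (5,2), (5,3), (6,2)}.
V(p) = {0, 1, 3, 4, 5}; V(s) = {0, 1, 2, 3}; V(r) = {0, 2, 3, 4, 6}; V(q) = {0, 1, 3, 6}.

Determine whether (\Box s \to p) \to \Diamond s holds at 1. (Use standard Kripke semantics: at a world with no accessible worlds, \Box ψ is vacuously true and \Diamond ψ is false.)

At 1: \Box s \to p is true, \Diamond s is false, so (\Box s \to p) \to \Diamond s is false.
  At 1: \Box s is true, p is true, so \Box s \to p is true.
    At 1: no accessible worlds, so \Box s holds vacuously.
  At 1: no accessible worlds, so \Diamond s is false.

No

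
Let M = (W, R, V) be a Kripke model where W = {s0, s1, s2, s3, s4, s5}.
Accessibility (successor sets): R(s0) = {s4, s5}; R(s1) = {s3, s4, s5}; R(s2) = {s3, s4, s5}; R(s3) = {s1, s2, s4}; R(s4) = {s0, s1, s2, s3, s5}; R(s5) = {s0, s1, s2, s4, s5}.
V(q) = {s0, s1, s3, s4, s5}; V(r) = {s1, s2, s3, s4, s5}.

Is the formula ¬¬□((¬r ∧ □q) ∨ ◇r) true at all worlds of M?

Let φ = ¬¬□((¬r ∧ □q) ∨ ◇r). Evaluate φ at each world:
  s0 (successors {s4, s5}): φ is true.
  s1 (successors {s3, s4, s5}): φ is true.
  s2 (successors {s3, s4, s5}): φ is true.
  s3 (successors {s1, s2, s4}): φ is true.
  s4 (successors {s0, s1, s2, s3, s5}): φ is true.
  s5 (successors {s0, s1, s2, s4, s5}): φ is true.
For instance, at s3:
  At s3: ¬□((¬r ∧ □q) ∨ ◇r) is false, so ¬¬□((¬r ∧ □q) ∨ ◇r) is true.
    At s3: □((¬r ∧ □q) ∨ ◇r) is true, so ¬□((¬r ∧ □q) ∨ ◇r) is false.
      At s3: □((¬r ∧ □q) ∨ ◇r) requires (¬r ∧ □q) ∨ ◇r at every successor {s1, s2, s4}.
        At s1: (¬r ∧ □q) ∨ ◇r is true.
        At s2: (¬r ∧ □q) ∨ ◇r is true.
        At s4: (¬r ∧ □q) ∨ ◇r is true.
      So □((¬r ∧ □q) ∨ ◇r) is true at s3.

Yes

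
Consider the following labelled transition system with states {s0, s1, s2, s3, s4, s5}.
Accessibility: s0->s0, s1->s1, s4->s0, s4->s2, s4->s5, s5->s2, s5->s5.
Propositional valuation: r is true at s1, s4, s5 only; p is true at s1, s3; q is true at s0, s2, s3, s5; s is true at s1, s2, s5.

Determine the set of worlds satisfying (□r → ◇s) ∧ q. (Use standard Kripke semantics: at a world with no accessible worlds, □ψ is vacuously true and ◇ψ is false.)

Recall that □ψ holds at a world iff ψ holds at every accessible world, and ◇ψ holds iff ψ holds at some accessible world.
Let φ = (□r → ◇s) ∧ q. Evaluate φ at each world:
  s0 (successors {s0}): φ is true.
  s1 (successors {s1}): φ is false.
  s2 (successors ∅): φ is false.
  s3 (successors ∅): φ is false.
  s4 (successors {s0, s2, s5}): φ is false.
  s5 (successors {s2, s5}): φ is true.
For instance, at s0:
  At s0: □r → ◇s is true, q is true, so (□r → ◇s) ∧ q is true.
    At s0: □r is false, ◇s is false, so □r → ◇s is true.
      At s0: □r requires r at every successor {s0}.
        r fails at s0, so □r is false at s0.
      At s0: ◇s requires s at some successor in {s0}.
        At s0: s is false.
      So ◇s is false at s0.
Satisfying worlds: {s0, s5}

s0, s5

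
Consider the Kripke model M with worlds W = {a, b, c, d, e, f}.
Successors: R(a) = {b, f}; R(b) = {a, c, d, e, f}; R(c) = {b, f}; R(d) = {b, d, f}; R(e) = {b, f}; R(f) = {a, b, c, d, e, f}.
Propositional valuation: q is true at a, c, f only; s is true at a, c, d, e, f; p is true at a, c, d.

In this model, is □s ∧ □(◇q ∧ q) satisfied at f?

At f: □s is false, □(◇q ∧ q) is false, so □s ∧ □(◇q ∧ q) is false.
  At f: □s requires s at every successor {a, b, c, d, e, f}.
    s fails at b, so □s is false at f.
  At f: □(◇q ∧ q) requires ◇q ∧ q at every successor {a, b, c, d, e, f}.
    ◇q ∧ q fails at b, so □(◇q ∧ q) is false at f.
      At b: ◇q is true, q is false, so ◇q ∧ q is false.

No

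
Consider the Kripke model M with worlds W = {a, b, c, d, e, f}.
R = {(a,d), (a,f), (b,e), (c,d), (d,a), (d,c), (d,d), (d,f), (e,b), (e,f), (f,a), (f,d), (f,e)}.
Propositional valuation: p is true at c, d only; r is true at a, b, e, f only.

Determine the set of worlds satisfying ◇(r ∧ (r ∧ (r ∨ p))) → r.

Recall that ◇ψ holds at a world iff ψ holds at some accessible world.
Let φ = ◇(r ∧ (r ∧ (r ∨ p))) → r. Evaluate φ at each world:
  a (successors {d, f}): φ is true.
  b (successors {e}): φ is true.
  c (successors {d}): φ is true.
  d (successors {a, c, d, f}): φ is false.
  e (successors {b, f}): φ is true.
  f (successors {a, d, e}): φ is true.
For instance, at a:
  At a: ◇(r ∧ (r ∧ (r ∨ p))) is true, r is true, so ◇(r ∧ (r ∧ (r ∨ p))) → r is true.
    At a: ◇(r ∧ (r ∧ (r ∨ p))) requires r ∧ (r ∧ (r ∨ p)) at some successor in {d, f}.
      r ∧ (r ∧ (r ∨ p)) holds at f, so ◇(r ∧ (r ∧ (r ∨ p))) is true at a.
Satisfying worlds: {a, b, c, e, f}

a, b, c, e, f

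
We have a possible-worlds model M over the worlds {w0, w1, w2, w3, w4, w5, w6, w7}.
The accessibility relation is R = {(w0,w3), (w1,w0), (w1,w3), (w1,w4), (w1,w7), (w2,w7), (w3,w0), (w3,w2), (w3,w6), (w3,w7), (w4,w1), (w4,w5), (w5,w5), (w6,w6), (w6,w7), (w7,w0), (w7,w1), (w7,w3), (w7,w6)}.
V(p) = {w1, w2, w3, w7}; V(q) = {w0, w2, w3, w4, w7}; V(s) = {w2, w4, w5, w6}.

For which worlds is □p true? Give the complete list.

Recall that □ψ holds at a world iff ψ holds at every accessible world, and ◇ψ holds iff ψ holds at some accessible world.
Let φ = □p. Evaluate φ at each world:
  w0 (successors {w3}): φ is true.
  w1 (successors {w0, w3, w4, w7}): φ is false.
  w2 (successors {w7}): φ is true.
  w3 (successors {w0, w2, w6, w7}): φ is false.
  w4 (successors {w1, w5}): φ is false.
  w5 (successors {w5}): φ is false.
  w6 (successors {w6, w7}): φ is false.
  w7 (successors {w0, w1, w3, w6}): φ is false.
For instance, at w5:
  At w5: □p requires p at every successor {w5}.
    p fails at w5, so □p is false at w5.
Satisfying worlds: {w0, w2}

w0, w2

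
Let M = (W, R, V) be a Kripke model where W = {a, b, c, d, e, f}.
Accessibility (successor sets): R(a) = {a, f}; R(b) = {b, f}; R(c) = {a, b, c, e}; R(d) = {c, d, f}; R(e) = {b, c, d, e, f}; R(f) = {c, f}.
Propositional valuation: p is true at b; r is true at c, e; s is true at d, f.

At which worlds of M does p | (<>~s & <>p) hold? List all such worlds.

Let φ = p | (<>~s & <>p). Evaluate φ at each world:
  a (successors {a, f}): φ is false.
  b (successors {b, f}): φ is true.
  c (successors {a, b, c, e}): φ is true.
  d (successors {c, d, f}): φ is false.
  e (successors {b, c, d, e, f}): φ is true.
  f (successors {c, f}): φ is false.
For instance, at e:
  At e: p is false, <>~s & <>p is true, so p | (<>~s & <>p) is true.
    At e: <>~s is true, <>p is true, so <>~s & <>p is true.
      At e: <>~s requires ~s at some successor in {b, c, d, e, f}.
        ~s holds at b, so <>~s is true at e.
      At e: <>p requires p at some successor in {b, c, d, e, f}.
        p holds at b, so <>p is true at e.
Satisfying worlds: {b, c, e}

b, c, e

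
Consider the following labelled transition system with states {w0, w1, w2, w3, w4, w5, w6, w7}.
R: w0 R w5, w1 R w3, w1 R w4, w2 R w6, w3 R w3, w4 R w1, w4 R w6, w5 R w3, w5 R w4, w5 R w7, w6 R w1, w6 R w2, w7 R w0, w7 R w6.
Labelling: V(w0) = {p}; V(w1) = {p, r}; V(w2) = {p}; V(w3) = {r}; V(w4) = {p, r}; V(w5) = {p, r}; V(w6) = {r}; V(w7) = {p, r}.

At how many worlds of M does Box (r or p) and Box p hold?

2

Let φ = Box (r or p) and Box p. Evaluate φ at each world:
  w0 (successors {w5}): φ is true.
  w1 (successors {w3, w4}): φ is false.
  w2 (successors {w6}): φ is false.
  w3 (successors {w3}): φ is false.
  w4 (successors {w1, w6}): φ is false.
  w5 (successors {w3, w4, w7}): φ is false.
  w6 (successors {w1, w2}): φ is true.
  w7 (successors {w0, w6}): φ is false.
For instance, at w5:
  At w5: Box (r or p) is true, Box p is false, so Box (r or p) and Box p is false.
    At w5: Box (r or p) requires r or p at every successor {w3, w4, w7}.
      At w3: r or p is true.
      At w4: r or p is true.
      At w7: r or p is true.
    So Box (r or p) is true at w5.
    At w5: Box p requires p at every successor {w3, w4, w7}.
      p fails at w3, so Box p is false at w5.
Satisfying worlds: {w0, w6}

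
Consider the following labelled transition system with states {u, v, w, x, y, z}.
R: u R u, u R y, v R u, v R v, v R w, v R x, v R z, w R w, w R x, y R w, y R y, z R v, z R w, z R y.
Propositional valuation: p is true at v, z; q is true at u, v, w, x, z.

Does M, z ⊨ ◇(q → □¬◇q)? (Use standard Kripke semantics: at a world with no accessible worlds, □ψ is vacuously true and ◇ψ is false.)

Yes

At z: ◇(q → □¬◇q) requires q → □¬◇q at some successor in {v, w, y}.
  q → □¬◇q holds at y, so ◇(q → □¬◇q) is true at z.
    At y: q is false, □¬◇q is false, so q → □¬◇q is true.
      At y: □¬◇q requires ¬◇q at every successor {w, y}.
        ¬◇q fails at w, so □¬◇q is false at y.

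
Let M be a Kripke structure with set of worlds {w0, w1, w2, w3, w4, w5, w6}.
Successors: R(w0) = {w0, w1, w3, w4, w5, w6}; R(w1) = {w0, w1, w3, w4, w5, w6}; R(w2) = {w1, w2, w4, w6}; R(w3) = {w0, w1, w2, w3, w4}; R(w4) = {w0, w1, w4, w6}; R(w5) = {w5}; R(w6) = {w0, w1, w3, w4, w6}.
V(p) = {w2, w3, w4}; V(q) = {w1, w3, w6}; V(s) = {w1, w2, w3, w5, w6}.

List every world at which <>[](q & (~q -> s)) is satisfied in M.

none

Let φ = <>[](q & (~q -> s)). Evaluate φ at each world:
  w0 (successors {w0, w1, w3, w4, w5, w6}): φ is false.
  w1 (successors {w0, w1, w3, w4, w5, w6}): φ is false.
  w2 (successors {w1, w2, w4, w6}): φ is false.
  w3 (successors {w0, w1, w2, w3, w4}): φ is false.
  w4 (successors {w0, w1, w4, w6}): φ is false.
  w5 (successors {w5}): φ is false.
  w6 (successors {w0, w1, w3, w4, w6}): φ is false.
For instance, at w5:
  At w5: <>[](q & (~q -> s)) requires [](q & (~q -> s)) at some successor in {w5}.
    At w5: [](q & (~q -> s)) is false.
  So <>[](q & (~q -> s)) is false at w5.
Satisfying worlds: none.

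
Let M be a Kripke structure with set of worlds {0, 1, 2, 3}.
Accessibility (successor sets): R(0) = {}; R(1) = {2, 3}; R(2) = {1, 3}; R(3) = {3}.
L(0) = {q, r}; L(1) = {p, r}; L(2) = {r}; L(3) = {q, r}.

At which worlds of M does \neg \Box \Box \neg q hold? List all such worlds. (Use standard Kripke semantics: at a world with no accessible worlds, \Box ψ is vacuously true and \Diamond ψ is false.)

Let φ = \neg \Box \Box \neg q. Evaluate φ at each world:
  0 (successors ∅): φ is false.
  1 (successors {2, 3}): φ is true.
  2 (successors {1, 3}): φ is true.
  3 (successors {3}): φ is true.
For instance, at 3:
  At 3: \Box \Box \neg q is false, so \neg \Box \Box \neg q is true.
    At 3: \Box \Box \neg q requires \Box \neg q at every successor {3}.
      \Box \neg q fails at 3, so \Box \Box \neg q is false at 3.
Satisfying worlds: {1, 2, 3}

1, 2, 3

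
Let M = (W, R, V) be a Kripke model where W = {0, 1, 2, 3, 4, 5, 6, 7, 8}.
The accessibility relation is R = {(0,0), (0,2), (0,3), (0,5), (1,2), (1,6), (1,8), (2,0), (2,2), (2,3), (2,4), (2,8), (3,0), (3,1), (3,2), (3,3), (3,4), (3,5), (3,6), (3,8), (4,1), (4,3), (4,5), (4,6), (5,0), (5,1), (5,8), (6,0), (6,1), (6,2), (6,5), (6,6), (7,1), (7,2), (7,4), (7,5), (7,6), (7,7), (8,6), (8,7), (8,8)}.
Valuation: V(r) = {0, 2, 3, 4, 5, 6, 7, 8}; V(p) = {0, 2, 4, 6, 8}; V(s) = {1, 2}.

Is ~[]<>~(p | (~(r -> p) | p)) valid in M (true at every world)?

Let φ = ~[]<>~(p | (~(r -> p) | p)). Evaluate φ at each world:
  0 (successors {0, 2, 3, 5}): φ is true.
  1 (successors {2, 6, 8}): φ is true.
  2 (successors {0, 2, 3, 4, 8}): φ is true.
  3 (successors {0, 1, 2, 3, 4, 5, 6, 8}): φ is true.
  4 (successors {1, 3, 5, 6}): φ is true.
  5 (successors {0, 1, 8}): φ is true.
  6 (successors {0, 1, 2, 5, 6}): φ is true.
  7 (successors {1, 2, 4, 5, 6, 7}): φ is true.
  8 (successors {6, 7, 8}): φ is true.
For instance, at 2:
  At 2: []<>~(p | (~(r -> p) | p)) is false, so ~[]<>~(p | (~(r -> p) | p)) is true.
    At 2: []<>~(p | (~(r -> p) | p)) requires <>~(p | (~(r -> p) | p)) at every successor {0, 2, 3, 4, 8}.
      <>~(p | (~(r -> p) | p)) fails at 0, so []<>~(p | (~(r -> p) | p)) is false at 2.

Yes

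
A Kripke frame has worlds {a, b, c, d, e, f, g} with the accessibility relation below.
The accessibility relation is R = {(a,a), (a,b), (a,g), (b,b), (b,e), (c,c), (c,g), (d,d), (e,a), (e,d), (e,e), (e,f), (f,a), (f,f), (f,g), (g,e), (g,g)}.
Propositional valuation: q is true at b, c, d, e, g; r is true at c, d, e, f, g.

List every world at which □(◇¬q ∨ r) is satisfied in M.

c, d, e, f, g

Let φ = □(◇¬q ∨ r). Evaluate φ at each world:
  a (successors {a, b, g}): φ is false.
  b (successors {b, e}): φ is false.
  c (successors {c, g}): φ is true.
  d (successors {d}): φ is true.
  e (successors {a, d, e, f}): φ is true.
  f (successors {a, f, g}): φ is true.
  g (successors {e, g}): φ is true.
For instance, at d:
  At d: □(◇¬q ∨ r) requires ◇¬q ∨ r at every successor {d}.
      At d: ◇¬q is false, r is true, so ◇¬q ∨ r is true.
  So □(◇¬q ∨ r) is true at d.
Satisfying worlds: {c, d, e, f, g}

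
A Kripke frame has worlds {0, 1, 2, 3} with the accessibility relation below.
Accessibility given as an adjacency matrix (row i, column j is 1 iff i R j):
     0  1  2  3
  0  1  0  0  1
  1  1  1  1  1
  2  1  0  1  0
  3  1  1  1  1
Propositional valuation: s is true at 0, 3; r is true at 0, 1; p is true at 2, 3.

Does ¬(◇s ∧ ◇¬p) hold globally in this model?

Let φ = ¬(◇s ∧ ◇¬p). Evaluate φ at each world:
  0 (successors {0, 3}): φ is false.
  1 (successors {0, 1, 2, 3}): φ is false.
  2 (successors {0, 2}): φ is false.
  3 (successors {0, 1, 2, 3}): φ is false.
Detail at 0 (counterexample):
  At 0: ◇s ∧ ◇¬p is true, so ¬(◇s ∧ ◇¬p) is false.
    At 0: ◇s is true, ◇¬p is true, so ◇s ∧ ◇¬p is true.
      At 0: ◇s requires s at some successor in {0, 3}.
        s holds at 0, so ◇s is true at 0.
      At 0: ◇¬p requires ¬p at some successor in {0, 3}.
        ¬p holds at 0, so ◇¬p is true at 0.

No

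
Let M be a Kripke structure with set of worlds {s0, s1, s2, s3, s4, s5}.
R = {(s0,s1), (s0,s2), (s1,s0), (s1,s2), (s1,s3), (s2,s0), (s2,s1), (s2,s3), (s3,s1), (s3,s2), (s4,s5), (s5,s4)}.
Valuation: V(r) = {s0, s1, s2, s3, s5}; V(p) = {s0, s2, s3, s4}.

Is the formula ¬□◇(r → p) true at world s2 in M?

No

Recall that □ψ holds at a world iff ψ holds at every accessible world, and ◇ψ holds iff ψ holds at some accessible world.
At s2: □◇(r → p) is true, so ¬□◇(r → p) is false.
  At s2: □◇(r → p) requires ◇(r → p) at every successor {s0, s1, s3}.
      At s0: ◇(r → p) requires r → p at some successor in {s1, s2}.
        r → p holds at s2, so ◇(r → p) is true at s0.
      At s1: ◇(r → p) requires r → p at some successor in {s0, s2, s3}.
        r → p holds at s0, so ◇(r → p) is true at s1.
      At s3: ◇(r → p) requires r → p at some successor in {s1, s2}.
        r → p holds at s2, so ◇(r → p) is true at s3.
  So □◇(r → p) is true at s2.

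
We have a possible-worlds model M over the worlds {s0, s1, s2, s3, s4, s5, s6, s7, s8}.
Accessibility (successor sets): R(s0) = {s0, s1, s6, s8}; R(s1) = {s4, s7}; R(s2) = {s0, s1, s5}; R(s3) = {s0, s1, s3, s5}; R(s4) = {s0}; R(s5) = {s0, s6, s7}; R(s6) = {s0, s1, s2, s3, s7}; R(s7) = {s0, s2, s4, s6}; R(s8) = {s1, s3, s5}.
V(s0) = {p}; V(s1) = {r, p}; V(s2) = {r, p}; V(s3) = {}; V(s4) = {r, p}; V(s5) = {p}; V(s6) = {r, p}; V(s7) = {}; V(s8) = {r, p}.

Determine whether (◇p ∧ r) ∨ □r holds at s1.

Yes

At s1: ◇p ∧ r is true, □r is false, so (◇p ∧ r) ∨ □r is true.
  At s1: ◇p is true, r is true, so ◇p ∧ r is true.
    At s1: ◇p requires p at some successor in {s4, s7}.
      p holds at s4, so ◇p is true at s1.
  At s1: □r requires r at every successor {s4, s7}.
    r fails at s7, so □r is false at s1.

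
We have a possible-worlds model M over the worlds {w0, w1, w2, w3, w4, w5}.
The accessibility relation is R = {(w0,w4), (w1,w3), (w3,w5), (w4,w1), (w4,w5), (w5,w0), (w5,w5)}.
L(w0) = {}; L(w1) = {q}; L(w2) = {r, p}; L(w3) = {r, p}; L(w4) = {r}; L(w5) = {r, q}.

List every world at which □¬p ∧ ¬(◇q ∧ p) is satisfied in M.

Let φ = □¬p ∧ ¬(◇q ∧ p). Evaluate φ at each world:
  w0 (successors {w4}): φ is true.
  w1 (successors {w3}): φ is false.
  w2 (successors ∅): φ is true.
  w3 (successors {w5}): φ is false.
  w4 (successors {w1, w5}): φ is true.
  w5 (successors {w0, w5}): φ is true.
For instance, at w3:
  At w3: □¬p is true, ¬(◇q ∧ p) is false, so □¬p ∧ ¬(◇q ∧ p) is false.
    At w3: □¬p requires ¬p at every successor {w5}.
      At w5: ¬p is true.
    So □¬p is true at w3.
    At w3: ◇q ∧ p is true, so ¬(◇q ∧ p) is false.
      At w3: ◇q is true, p is true, so ◇q ∧ p is true.
Satisfying worlds: {w0, w2, w4, w5}

w0, w2, w4, w5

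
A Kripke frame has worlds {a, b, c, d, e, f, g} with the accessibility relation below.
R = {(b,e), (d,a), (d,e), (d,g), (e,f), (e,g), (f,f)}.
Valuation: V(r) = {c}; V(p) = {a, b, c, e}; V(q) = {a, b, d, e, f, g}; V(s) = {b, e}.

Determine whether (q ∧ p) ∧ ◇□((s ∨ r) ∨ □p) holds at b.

No

Recall that □ψ holds at a world iff ψ holds at every accessible world, and ◇ψ holds iff ψ holds at some accessible world.
At b: q ∧ p is true, ◇□((s ∨ r) ∨ □p) is false, so (q ∧ p) ∧ ◇□((s ∨ r) ∨ □p) is false.
  At b: ◇□((s ∨ r) ∨ □p) requires □((s ∨ r) ∨ □p) at some successor in {e}.
    At e: □((s ∨ r) ∨ □p) is false.
  So ◇□((s ∨ r) ∨ □p) is false at b.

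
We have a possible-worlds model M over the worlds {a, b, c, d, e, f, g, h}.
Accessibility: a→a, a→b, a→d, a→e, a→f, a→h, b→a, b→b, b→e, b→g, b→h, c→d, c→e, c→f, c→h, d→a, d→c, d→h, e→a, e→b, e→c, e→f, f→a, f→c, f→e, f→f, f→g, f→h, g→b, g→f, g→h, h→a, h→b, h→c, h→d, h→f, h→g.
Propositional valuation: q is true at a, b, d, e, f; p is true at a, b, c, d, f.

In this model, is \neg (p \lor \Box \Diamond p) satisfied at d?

At d: p \lor \Box \Diamond p is true, so \neg (p \lor \Box \Diamond p) is false.
  At d: p is true, \Box \Diamond p is true, so p \lor \Box \Diamond p is true.
    At d: \Box \Diamond p requires \Diamond p at every successor {a, c, h}.
      At a: \Diamond p is true.
      At c: \Diamond p is true.
      At h: \Diamond p is true.
    So \Box \Diamond p is true at d.

No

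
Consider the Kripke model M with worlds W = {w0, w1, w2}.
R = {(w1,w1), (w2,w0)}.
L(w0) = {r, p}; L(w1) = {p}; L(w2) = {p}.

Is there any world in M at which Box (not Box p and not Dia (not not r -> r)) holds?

Recall that Box ψ holds at a world iff ψ holds at every accessible world, and Dia ψ holds iff ψ holds at some accessible world.
Let φ = Box (not Box p and not Dia (not not r -> r)). Evaluate φ at each world:
  w0 (successors ∅): φ is true.
  w1 (successors {w1}): φ is false.
  w2 (successors {w0}): φ is false.
Detail at w0 (witness):
  At w0: no accessible worlds, so Box (not Box p and not Dia (not not r -> r)) holds vacuously.

Yes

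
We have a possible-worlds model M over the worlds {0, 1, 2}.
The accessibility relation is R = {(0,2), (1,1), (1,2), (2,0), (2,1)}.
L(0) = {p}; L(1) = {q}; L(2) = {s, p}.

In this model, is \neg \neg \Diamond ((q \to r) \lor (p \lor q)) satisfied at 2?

At 2: \neg \Diamond ((q \to r) \lor (p \lor q)) is false, so \neg \neg \Diamond ((q \to r) \lor (p \lor q)) is true.
  At 2: \Diamond ((q \to r) \lor (p \lor q)) is true, so \neg \Diamond ((q \to r) \lor (p \lor q)) is false.
    At 2: \Diamond ((q \to r) \lor (p \lor q)) requires (q \to r) \lor (p \lor q) at some successor in {0, 1}.
      (q \to r) \lor (p \lor q) holds at 0, so \Diamond ((q \to r) \lor (p \lor q)) is true at 2.

Yes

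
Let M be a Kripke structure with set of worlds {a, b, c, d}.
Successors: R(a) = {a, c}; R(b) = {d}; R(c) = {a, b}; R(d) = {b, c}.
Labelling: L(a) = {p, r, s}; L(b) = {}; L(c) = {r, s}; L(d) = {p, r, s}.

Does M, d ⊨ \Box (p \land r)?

At d: \Box (p \land r) requires p \land r at every successor {b, c}.
  p \land r fails at b, so \Box (p \land r) is false at d.

No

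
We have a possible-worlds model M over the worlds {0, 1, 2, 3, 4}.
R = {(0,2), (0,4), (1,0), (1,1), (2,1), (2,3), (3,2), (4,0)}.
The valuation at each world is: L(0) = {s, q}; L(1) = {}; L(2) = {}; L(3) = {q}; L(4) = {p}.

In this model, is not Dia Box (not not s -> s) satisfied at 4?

Recall that Box ψ holds at a world iff ψ holds at every accessible world, and Dia ψ holds iff ψ holds at some accessible world.
At 4: Dia Box (not not s -> s) is true, so not Dia Box (not not s -> s) is false.
  At 4: Dia Box (not not s -> s) requires Box (not not s -> s) at some successor in {0}.
    Box (not not s -> s) holds at 0, so Dia Box (not not s -> s) is true at 4.
      At 0: Box (not not s -> s) requires not not s -> s at every successor {2, 4}.
        At 2: not not s -> s is true.
        At 4: not not s -> s is true.
      So Box (not not s -> s) is true at 0.

No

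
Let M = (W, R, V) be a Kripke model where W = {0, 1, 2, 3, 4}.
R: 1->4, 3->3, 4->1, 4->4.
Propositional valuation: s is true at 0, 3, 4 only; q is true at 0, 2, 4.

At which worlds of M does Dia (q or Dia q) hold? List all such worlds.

Let φ = Dia (q or Dia q). Evaluate φ at each world:
  0 (successors ∅): φ is false.
  1 (successors {4}): φ is true.
  2 (successors ∅): φ is false.
  3 (successors {3}): φ is false.
  4 (successors {1, 4}): φ is true.
For instance, at 1:
  At 1: Dia (q or Dia q) requires q or Dia q at some successor in {4}.
    q or Dia q holds at 4, so Dia (q or Dia q) is true at 1.
      At 4: q is true, Dia q is true, so q or Dia q is true.
Satisfying worlds: {1, 4}

1, 4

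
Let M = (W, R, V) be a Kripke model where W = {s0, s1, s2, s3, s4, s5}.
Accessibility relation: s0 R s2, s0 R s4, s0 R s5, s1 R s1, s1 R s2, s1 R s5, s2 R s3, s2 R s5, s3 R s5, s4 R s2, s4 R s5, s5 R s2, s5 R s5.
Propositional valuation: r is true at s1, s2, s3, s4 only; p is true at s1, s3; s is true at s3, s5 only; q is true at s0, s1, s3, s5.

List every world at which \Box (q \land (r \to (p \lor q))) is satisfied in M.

Let φ = \Box (q \land (r \to (p \lor q))). Evaluate φ at each world:
  s0 (successors {s2, s4, s5}): φ is false.
  s1 (successors {s1, s2, s5}): φ is false.
  s2 (successors {s3, s5}): φ is true.
  s3 (successors {s5}): φ is true.
  s4 (successors {s2, s5}): φ is false.
  s5 (successors {s2, s5}): φ is false.
For instance, at s4:
  At s4: \Box (q \land (r \to (p \lor q))) requires q \land (r \to (p \lor q)) at every successor {s2, s5}.
    q \land (r \to (p \lor q)) fails at s2, so \Box (q \land (r \to (p \lor q))) is false at s4.
Satisfying worlds: {s2, s3}

s2, s3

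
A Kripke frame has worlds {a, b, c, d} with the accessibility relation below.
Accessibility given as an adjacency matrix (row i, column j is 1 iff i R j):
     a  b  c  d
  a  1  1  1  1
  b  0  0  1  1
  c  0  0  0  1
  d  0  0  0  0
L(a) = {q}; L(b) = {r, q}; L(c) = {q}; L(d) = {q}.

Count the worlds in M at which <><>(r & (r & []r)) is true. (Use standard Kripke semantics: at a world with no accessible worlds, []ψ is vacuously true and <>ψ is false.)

Let φ = <><>(r & (r & []r)). Evaluate φ at each world:
  a (successors {a, b, c, d}): φ is false.
  b (successors {c, d}): φ is false.
  c (successors {d}): φ is false.
  d (successors ∅): φ is false.
For instance, at c:
  At c: <><>(r & (r & []r)) requires <>(r & (r & []r)) at some successor in {d}.
    At d: <>(r & (r & []r)) is false.
  So <><>(r & (r & []r)) is false at c.
Satisfying worlds: none.

0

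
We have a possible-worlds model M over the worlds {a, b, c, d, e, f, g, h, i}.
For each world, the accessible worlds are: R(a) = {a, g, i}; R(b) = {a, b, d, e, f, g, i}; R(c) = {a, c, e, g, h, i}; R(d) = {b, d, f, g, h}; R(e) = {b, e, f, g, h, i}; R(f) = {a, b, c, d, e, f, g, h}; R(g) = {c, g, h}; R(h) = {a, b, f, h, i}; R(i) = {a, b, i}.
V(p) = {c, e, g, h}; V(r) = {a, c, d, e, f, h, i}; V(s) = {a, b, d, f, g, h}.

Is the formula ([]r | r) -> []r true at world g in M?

Recall that []ψ holds at a world iff ψ holds at every accessible world, and <>ψ holds iff ψ holds at some accessible world.
At g: []r | r is false, []r is false, so ([]r | r) -> []r is true.
  At g: []r is false, r is false, so []r | r is false.
    At g: []r requires r at every successor {c, g, h}.
      r fails at g, so []r is false at g.
  At g: []r requires r at every successor {c, g, h}.
    r fails at g, so []r is false at g.

Yes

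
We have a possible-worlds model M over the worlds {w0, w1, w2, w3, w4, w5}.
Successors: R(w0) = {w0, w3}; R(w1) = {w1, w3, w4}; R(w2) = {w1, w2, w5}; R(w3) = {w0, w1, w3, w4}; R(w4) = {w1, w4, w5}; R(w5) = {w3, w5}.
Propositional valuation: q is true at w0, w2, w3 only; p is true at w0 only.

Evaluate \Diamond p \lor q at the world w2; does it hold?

Yes

At w2: \Diamond p is false, q is true, so \Diamond p \lor q is true.
  At w2: \Diamond p requires p at some successor in {w1, w2, w5}.
    At w1: p is false.
    At w2: p is false.
    At w5: p is false.
  So \Diamond p is false at w2.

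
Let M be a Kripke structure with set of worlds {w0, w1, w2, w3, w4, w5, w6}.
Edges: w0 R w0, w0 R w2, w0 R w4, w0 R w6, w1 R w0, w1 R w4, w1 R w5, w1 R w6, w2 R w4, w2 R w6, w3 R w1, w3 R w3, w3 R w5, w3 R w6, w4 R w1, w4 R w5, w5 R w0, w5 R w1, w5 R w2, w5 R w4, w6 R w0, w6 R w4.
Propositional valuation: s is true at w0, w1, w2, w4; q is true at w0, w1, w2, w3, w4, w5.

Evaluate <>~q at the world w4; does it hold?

At w4: <>~q requires ~q at some successor in {w1, w5}.
  At w1: ~q is false.
  At w5: ~q is false.
So <>~q is false at w4.

No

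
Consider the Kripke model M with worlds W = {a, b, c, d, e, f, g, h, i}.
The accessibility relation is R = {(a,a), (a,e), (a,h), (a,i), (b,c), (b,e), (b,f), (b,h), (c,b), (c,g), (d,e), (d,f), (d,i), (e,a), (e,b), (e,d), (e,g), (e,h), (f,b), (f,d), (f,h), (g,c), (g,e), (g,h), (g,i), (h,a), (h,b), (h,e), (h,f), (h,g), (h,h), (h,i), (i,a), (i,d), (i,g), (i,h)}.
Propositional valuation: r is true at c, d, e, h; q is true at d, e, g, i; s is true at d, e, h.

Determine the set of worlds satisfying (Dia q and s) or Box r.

d, e, h

Let φ = (Dia q and s) or Box r. Evaluate φ at each world:
  a (successors {a, e, h, i}): φ is false.
  b (successors {c, e, f, h}): φ is false.
  c (successors {b, g}): φ is false.
  d (successors {e, f, i}): φ is true.
  e (successors {a, b, d, g, h}): φ is true.
  f (successors {b, d, h}): φ is false.
  g (successors {c, e, h, i}): φ is false.
  h (successors {a, b, e, f, g, h, i}): φ is true.
  i (successors {a, d, g, h}): φ is false.
For instance, at d:
  At d: Dia q and s is true, Box r is false, so (Dia q and s) or Box r is true.
    At d: Dia q is true, s is true, so Dia q and s is true.
      At d: Dia q requires q at some successor in {e, f, i}.
        q holds at e, so Dia q is true at d.
    At d: Box r requires r at every successor {e, f, i}.
      r fails at f, so Box r is false at d.
Satisfying worlds: {d, e, h}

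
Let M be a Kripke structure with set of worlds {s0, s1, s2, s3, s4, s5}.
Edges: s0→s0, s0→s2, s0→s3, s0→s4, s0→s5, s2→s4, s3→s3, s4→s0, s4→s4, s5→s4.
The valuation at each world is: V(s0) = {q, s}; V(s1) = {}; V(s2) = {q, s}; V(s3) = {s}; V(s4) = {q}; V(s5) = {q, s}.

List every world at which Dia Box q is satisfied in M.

s0, s2, s4, s5

Let φ = Dia Box q. Evaluate φ at each world:
  s0 (successors {s0, s2, s3, s4, s5}): φ is true.
  s1 (successors ∅): φ is false.
  s2 (successors {s4}): φ is true.
  s3 (successors {s3}): φ is false.
  s4 (successors {s0, s4}): φ is true.
  s5 (successors {s4}): φ is true.
For instance, at s2:
  At s2: Dia Box q requires Box q at some successor in {s4}.
    Box q holds at s4, so Dia Box q is true at s2.
      At s4: Box q requires q at every successor {s0, s4}.
        At s0: q is true.
        At s4: q is true.
      So Box q is true at s4.
Satisfying worlds: {s0, s2, s4, s5}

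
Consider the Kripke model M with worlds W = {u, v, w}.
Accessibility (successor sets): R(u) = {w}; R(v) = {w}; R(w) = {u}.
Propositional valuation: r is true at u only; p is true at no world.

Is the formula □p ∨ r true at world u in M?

At u: □p is false, r is true, so □p ∨ r is true.
  At u: □p requires p at every successor {w}.
    p fails at w, so □p is false at u.

Yes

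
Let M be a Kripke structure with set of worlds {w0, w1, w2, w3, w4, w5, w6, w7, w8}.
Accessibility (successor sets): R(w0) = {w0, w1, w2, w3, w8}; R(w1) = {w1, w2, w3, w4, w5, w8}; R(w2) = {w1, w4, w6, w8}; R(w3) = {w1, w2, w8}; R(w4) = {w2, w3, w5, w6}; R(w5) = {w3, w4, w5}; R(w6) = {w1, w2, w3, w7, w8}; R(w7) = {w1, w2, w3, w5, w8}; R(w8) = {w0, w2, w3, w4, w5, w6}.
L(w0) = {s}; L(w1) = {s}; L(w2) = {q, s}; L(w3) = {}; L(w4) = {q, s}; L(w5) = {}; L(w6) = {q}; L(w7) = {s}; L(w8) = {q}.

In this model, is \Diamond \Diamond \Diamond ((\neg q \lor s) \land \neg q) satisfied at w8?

Recall that \Diamond ψ holds at a world iff ψ holds at some accessible world.
At w8: \Diamond \Diamond \Diamond ((\neg q \lor s) \land \neg q) requires \Diamond \Diamond ((\neg q \lor s) \land \neg q) at some successor in {w0, w2, w3, w4, w5, w6}.
  \Diamond \Diamond ((\neg q \lor s) \land \neg q) holds at w0, so \Diamond \Diamond \Diamond ((\neg q \lor s) \land \neg q) is true at w8.
    At w0: \Diamond \Diamond ((\neg q \lor s) \land \neg q) requires \Diamond ((\neg q \lor s) \land \neg q) at some successor in {w0, w1, w2, w3, w8}.
      \Diamond ((\neg q \lor s) \land \neg q) holds at w0, so \Diamond \Diamond ((\neg q \lor s) \land \neg q) is true at w0.

Yes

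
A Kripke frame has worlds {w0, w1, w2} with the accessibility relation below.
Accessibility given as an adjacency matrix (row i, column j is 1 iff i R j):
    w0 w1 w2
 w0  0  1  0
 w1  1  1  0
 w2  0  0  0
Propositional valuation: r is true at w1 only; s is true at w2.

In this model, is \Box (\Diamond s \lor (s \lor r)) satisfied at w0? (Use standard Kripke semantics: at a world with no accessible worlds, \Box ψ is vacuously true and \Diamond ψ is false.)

At w0: \Box (\Diamond s \lor (s \lor r)) requires \Diamond s \lor (s \lor r) at every successor {w1}.
    At w1: \Diamond s is false, s \lor r is true, so \Diamond s \lor (s \lor r) is true.
      At w1: \Diamond s requires s at some successor in {w0, w1}.
        At w0: s is false.
        At w1: s is false.
      So \Diamond s is false at w1.
So \Box (\Diamond s \lor (s \lor r)) is true at w0.

Yes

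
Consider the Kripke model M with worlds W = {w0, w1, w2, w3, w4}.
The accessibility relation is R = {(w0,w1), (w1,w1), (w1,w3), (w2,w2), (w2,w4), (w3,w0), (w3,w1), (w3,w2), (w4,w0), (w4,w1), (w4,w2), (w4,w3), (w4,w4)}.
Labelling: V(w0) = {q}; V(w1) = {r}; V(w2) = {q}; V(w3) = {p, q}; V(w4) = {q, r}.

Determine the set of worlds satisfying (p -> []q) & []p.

Let φ = (p -> []q) & []p. Evaluate φ at each world:
  w0 (successors {w1}): φ is false.
  w1 (successors {w1, w3}): φ is false.
  w2 (successors {w2, w4}): φ is false.
  w3 (successors {w0, w1, w2}): φ is false.
  w4 (successors {w0, w1, w2, w3, w4}): φ is false.
For instance, at w4:
  At w4: p -> []q is true, []p is false, so (p -> []q) & []p is false.
    At w4: p is false, []q is false, so p -> []q is true.
      At w4: []q requires q at every successor {w0, w1, w2, w3, w4}.
        q fails at w1, so []q is false at w4.
    At w4: []p requires p at every successor {w0, w1, w2, w3, w4}.
      p fails at w0, so []p is false at w4.
Satisfying worlds: none.

none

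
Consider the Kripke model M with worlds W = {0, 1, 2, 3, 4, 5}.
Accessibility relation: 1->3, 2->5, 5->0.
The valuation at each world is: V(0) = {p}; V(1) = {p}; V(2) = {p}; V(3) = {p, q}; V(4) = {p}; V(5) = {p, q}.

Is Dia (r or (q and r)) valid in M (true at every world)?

No

Let φ = Dia (r or (q and r)). Evaluate φ at each world:
  0 (successors ∅): φ is false.
  1 (successors {3}): φ is false.
  2 (successors {5}): φ is false.
  3 (successors ∅): φ is false.
  4 (successors ∅): φ is false.
  5 (successors {0}): φ is false.
Detail at 0 (counterexample):
  At 0: no accessible worlds, so Dia (r or (q and r)) is false.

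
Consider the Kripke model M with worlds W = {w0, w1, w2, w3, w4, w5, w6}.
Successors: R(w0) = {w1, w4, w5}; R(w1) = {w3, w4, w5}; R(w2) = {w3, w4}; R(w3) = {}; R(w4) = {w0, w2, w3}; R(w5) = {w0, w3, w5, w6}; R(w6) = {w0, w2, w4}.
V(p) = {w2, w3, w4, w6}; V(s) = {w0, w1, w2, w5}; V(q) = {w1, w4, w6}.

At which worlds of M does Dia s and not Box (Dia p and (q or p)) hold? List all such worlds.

Let φ = Dia s and not Box (Dia p and (q or p)). Evaluate φ at each world:
  w0 (successors {w1, w4, w5}): φ is true.
  w1 (successors {w3, w4, w5}): φ is true.
  w2 (successors {w3, w4}): φ is false.
  w3 (successors ∅): φ is false.
  w4 (successors {w0, w2, w3}): φ is true.
  w5 (successors {w0, w3, w5, w6}): φ is true.
  w6 (successors {w0, w2, w4}): φ is true.
For instance, at w5:
  At w5: Dia s is true, not Box (Dia p and (q or p)) is true, so Dia s and not Box (Dia p and (q or p)) is true.
    At w5: Dia s requires s at some successor in {w0, w3, w5, w6}.
      s holds at w0, so Dia s is true at w5.
    At w5: Box (Dia p and (q or p)) is false, so not Box (Dia p and (q or p)) is true.
      At w5: Box (Dia p and (q or p)) requires Dia p and (q or p) at every successor {w0, w3, w5, w6}.
        Dia p and (q or p) fails at w0, so Box (Dia p and (q or p)) is false at w5.
Satisfying worlds: {w0, w1, w4, w5, w6}

w0, w1, w4, w5, w6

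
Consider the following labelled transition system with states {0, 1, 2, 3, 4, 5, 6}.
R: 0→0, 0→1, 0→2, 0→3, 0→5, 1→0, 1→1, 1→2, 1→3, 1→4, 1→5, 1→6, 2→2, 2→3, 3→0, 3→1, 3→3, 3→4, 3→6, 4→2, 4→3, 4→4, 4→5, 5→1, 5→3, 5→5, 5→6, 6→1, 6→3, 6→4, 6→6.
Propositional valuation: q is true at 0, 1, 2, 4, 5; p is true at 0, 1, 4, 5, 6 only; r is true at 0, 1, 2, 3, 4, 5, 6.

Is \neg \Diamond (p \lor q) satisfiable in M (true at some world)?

No

Recall that \Diamond ψ holds at a world iff ψ holds at some accessible world.
Let φ = \neg \Diamond (p \lor q). Evaluate φ at each world:
  0 (successors {0, 1, 2, 3, 5}): φ is false.
  1 (successors {0, 1, 2, 3, 4, 5, 6}): φ is false.
  2 (successors {2, 3}): φ is false.
  3 (successors {0, 1, 3, 4, 6}): φ is false.
  4 (successors {2, 3, 4, 5}): φ is false.
  5 (successors {1, 3, 5, 6}): φ is false.
  6 (successors {1, 3, 4, 6}): φ is false.
For instance, at 6:
  At 6: \Diamond (p \lor q) is true, so \neg \Diamond (p \lor q) is false.
    At 6: \Diamond (p \lor q) requires p \lor q at some successor in {1, 3, 4, 6}.
      p \lor q holds at 1, so \Diamond (p \lor q) is true at 6.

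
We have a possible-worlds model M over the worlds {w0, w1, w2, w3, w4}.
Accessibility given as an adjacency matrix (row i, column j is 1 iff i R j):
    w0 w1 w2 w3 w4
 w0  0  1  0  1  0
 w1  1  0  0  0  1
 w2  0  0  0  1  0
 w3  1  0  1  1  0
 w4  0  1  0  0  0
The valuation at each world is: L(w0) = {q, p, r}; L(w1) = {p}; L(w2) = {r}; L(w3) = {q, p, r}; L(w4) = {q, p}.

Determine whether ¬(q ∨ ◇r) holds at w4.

At w4: q ∨ ◇r is true, so ¬(q ∨ ◇r) is false.
  At w4: q is true, ◇r is false, so q ∨ ◇r is true.
    At w4: ◇r requires r at some successor in {w1}.
      At w1: r is false.
    So ◇r is false at w4.

No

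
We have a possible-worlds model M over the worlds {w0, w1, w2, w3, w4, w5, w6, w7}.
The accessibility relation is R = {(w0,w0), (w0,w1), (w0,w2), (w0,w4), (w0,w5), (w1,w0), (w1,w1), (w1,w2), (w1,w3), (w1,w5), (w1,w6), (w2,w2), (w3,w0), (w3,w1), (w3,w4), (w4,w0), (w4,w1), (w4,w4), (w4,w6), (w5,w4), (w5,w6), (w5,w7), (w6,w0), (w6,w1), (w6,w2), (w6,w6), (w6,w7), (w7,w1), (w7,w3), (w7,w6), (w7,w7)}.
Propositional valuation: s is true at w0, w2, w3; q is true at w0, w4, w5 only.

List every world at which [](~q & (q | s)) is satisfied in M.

Let φ = [](~q & (q | s)). Evaluate φ at each world:
  w0 (successors {w0, w1, w2, w4, w5}): φ is false.
  w1 (successors {w0, w1, w2, w3, w5, w6}): φ is false.
  w2 (successors {w2}): φ is true.
  w3 (successors {w0, w1, w4}): φ is false.
  w4 (successors {w0, w1, w4, w6}): φ is false.
  w5 (successors {w4, w6, w7}): φ is false.
  w6 (successors {w0, w1, w2, w6, w7}): φ is false.
  w7 (successors {w1, w3, w6, w7}): φ is false.
For instance, at w3:
  At w3: [](~q & (q | s)) requires ~q & (q | s) at every successor {w0, w1, w4}.
    ~q & (q | s) fails at w0, so [](~q & (q | s)) is false at w3.
Satisfying worlds: {w2}

w2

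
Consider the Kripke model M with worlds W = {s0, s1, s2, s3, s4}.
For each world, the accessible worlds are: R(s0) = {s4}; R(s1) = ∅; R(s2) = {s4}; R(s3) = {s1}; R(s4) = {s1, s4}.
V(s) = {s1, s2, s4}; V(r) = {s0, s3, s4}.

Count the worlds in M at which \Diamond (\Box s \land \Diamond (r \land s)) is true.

3

Recall that \Box ψ holds at a world iff ψ holds at every accessible world, and \Diamond ψ holds iff ψ holds at some accessible world.
Let φ = \Diamond (\Box s \land \Diamond (r \land s)). Evaluate φ at each world:
  s0 (successors {s4}): φ is true.
  s1 (successors ∅): φ is false.
  s2 (successors {s4}): φ is true.
  s3 (successors {s1}): φ is false.
  s4 (successors {s1, s4}): φ is true.
For instance, at s2:
  At s2: \Diamond (\Box s \land \Diamond (r \land s)) requires \Box s \land \Diamond (r \land s) at some successor in {s4}.
    \Box s \land \Diamond (r \land s) holds at s4, so \Diamond (\Box s \land \Diamond (r \land s)) is true at s2.
      At s4: \Box s is true, \Diamond (r \land s) is true, so \Box s \land \Diamond (r \land s) is true.
Satisfying worlds: {s0, s2, s4}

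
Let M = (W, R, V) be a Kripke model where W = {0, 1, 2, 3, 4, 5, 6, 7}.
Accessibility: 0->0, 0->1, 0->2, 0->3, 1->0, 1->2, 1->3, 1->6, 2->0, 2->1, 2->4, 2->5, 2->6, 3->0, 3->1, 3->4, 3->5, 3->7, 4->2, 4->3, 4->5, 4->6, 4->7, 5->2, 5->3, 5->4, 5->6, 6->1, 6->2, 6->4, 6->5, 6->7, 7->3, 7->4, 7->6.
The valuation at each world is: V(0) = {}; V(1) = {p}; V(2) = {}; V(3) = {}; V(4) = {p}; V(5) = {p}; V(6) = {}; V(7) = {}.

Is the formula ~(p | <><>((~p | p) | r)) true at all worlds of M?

No

Recall that <>ψ holds at a world iff ψ holds at some accessible world.
Let φ = ~(p | <><>((~p | p) | r)). Evaluate φ at each world:
  0 (successors {0, 1, 2, 3}): φ is false.
  1 (successors {0, 2, 3, 6}): φ is false.
  2 (successors {0, 1, 4, 5, 6}): φ is false.
  3 (successors {0, 1, 4, 5, 7}): φ is false.
  4 (successors {2, 3, 5, 6, 7}): φ is false.
  5 (successors {2, 3, 4, 6}): φ is false.
  6 (successors {1, 2, 4, 5, 7}): φ is false.
  7 (successors {3, 4, 6}): φ is false.
Detail at 0 (counterexample):
  At 0: p | <><>((~p | p) | r) is true, so ~(p | <><>((~p | p) | r)) is false.
    At 0: p is false, <><>((~p | p) | r) is true, so p | <><>((~p | p) | r) is true.
      At 0: <><>((~p | p) | r) requires <>((~p | p) | r) at some successor in {0, 1, 2, 3}.
        <>((~p | p) | r) holds at 0, so <><>((~p | p) | r) is true at 0.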